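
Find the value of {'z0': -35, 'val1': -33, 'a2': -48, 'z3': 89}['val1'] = -33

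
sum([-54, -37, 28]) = (-54) + (-37) + 28
= -63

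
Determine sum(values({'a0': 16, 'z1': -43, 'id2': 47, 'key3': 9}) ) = 29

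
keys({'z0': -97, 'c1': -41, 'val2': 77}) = ['z0', 'c1', 'val2']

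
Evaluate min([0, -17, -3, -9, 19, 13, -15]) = -17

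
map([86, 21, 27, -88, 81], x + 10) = [96, 31, 37, -78, 91]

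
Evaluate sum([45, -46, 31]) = 45 + (-46) + 31
= 30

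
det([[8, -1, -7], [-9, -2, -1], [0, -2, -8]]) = 58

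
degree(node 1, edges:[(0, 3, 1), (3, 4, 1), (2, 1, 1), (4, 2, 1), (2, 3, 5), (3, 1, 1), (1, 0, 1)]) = 3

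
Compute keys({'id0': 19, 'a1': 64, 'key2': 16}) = ['id0', 'a1', 'key2']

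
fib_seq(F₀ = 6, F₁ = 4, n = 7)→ [6, 4, 10, 14, 24, 38, 62]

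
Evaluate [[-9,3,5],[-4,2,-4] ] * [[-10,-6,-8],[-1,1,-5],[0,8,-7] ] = [[87, 97, 22], [38, -6, 50]]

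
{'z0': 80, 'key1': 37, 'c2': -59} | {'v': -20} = {'z0': 80, 'key1': 37, 'c2': -59, 'v': -20}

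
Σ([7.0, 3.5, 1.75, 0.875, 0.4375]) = 13.5625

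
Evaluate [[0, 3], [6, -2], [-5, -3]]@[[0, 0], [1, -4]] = [[3, -12], [-2, 8], [-3, 12]]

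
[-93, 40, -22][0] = -93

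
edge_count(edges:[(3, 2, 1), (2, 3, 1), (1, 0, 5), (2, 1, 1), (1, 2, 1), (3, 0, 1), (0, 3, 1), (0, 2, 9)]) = 8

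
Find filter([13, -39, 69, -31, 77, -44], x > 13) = [69, 77]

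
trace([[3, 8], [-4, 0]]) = diagonal: 3 + 0
= 3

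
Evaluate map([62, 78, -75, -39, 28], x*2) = 62*2=124, 78*2=156, -75*2=-150, -39*2=-78, 28*2=56
= [124, 156, -150, -78, 56]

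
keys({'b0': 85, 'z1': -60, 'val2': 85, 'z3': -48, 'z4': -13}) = ['b0', 'z1', 'val2', 'z3', 'z4']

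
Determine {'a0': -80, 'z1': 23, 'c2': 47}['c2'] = 47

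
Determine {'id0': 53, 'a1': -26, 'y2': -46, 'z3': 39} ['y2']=-46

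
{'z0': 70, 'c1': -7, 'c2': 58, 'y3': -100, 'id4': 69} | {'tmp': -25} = {'z0': 70, 'c1': -7, 'c2': 58, 'y3': -100, 'id4': 69, 'tmp': -25}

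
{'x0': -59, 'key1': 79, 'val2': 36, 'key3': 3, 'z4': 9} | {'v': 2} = {'x0': -59, 'key1': 79, 'val2': 36, 'key3': 3, 'z4': 9, 'v': 2}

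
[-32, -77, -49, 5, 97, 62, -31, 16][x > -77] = keep x where x > -77: -32✓, -77✗, -49✓, 5✓, 97✓, 62✓, -31✓, 16✓
= [-32, -49, 5, 97, 62, -31, 16]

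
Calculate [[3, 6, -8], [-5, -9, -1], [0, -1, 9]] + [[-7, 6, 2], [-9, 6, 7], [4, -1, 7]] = [[-4, 12, -6], [-14, -3, 6], [4, -2, 16]]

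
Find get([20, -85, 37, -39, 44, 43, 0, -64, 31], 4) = 44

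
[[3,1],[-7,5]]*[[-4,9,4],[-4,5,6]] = C[0][0] = (3)*(-4) + (1)*(-4) = -16
C[0][1] = (3)*(9) + (1)*(5) = 32
C[0][2] = (3)*(4) + (1)*(6) = 18
C[1][0] = (-7)*(-4) + (5)*(-4) = 8
C[1][1] = (-7)*(9) + (5)*(5) = -38
C[1][2] = (-7)*(4) + (5)*(6) = 2
= [[-16, 32, 18], [8, -38, 2]]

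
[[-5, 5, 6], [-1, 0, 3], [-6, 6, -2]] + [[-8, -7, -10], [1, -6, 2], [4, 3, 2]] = [[-13, -2, -4], [0, -6, 5], [-2, 9, 0]]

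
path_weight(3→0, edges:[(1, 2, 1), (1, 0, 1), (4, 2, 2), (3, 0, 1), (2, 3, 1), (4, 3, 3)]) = 1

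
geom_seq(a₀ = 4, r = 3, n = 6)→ [4, 12, 36, 108, 324, 972]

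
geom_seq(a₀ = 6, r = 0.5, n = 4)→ a_0 = 6*0.5^0 = 6.0
a_1 = 6*0.5^1 = 3.0
a_2 = 6*0.5^2 = 1.5
...
= [6.0, 3.0, 1.5, 0.75]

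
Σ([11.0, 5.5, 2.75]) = 19.25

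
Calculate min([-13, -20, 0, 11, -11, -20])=-20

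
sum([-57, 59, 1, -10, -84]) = -91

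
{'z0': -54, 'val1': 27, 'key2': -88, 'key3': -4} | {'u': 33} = {'z0': -54, 'val1': 27, 'key2': -88, 'key3': -4, 'u': 33}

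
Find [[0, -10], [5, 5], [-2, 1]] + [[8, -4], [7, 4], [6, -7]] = [[8, -14], [12, 9], [4, -6]]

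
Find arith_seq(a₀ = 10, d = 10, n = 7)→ [10, 20, 30, 40, 50, 60, 70]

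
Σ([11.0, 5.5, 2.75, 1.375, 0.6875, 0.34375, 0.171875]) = 21.828125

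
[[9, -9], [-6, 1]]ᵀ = [[9, -6], [-9, 1]]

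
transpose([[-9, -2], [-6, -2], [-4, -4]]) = [[-9, -6, -4], [-2, -2, -4]]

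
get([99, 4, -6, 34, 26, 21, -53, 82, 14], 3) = 34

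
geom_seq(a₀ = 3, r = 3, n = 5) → a_0 = 3*3^0 = 3
a_1 = 3*3^1 = 9
a_2 = 3*3^2 = 27
...
= [3, 9, 27, 81, 243]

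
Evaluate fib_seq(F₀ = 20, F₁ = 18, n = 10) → [20, 18, 38, 56, 94, 150, 244, 394, 638, 1032]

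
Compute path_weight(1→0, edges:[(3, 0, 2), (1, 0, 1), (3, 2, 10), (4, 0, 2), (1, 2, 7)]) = w(1→0)=1
= 1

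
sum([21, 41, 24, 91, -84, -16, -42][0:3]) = slice → [21, 41, 24]
21 + 41 + 24
= 86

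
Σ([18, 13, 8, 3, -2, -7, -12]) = 18 + 13 + 8 + 3 + (-2) + (-7) + (-12)
= 21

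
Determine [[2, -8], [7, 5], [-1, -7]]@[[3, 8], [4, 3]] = C[0][0] = (2)*(3) + (-8)*(4) = -26
C[0][1] = (2)*(8) + (-8)*(3) = -8
C[1][0] = (7)*(3) + (5)*(4) = 41
C[1][1] = (7)*(8) + (5)*(3) = 71
C[2][0] = (-1)*(3) + (-7)*(4) = -31
C[2][1] = (-1)*(8) + (-7)*(3) = -29
= [[-26, -8], [41, 71], [-31, -29]]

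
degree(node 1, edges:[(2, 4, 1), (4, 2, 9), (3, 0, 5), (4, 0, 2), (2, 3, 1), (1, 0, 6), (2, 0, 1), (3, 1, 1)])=incident: (1,0), (3,1)
= 2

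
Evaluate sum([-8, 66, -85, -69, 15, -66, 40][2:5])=slice → [-85, -69, 15]
(-85) + (-69) + 15
= -139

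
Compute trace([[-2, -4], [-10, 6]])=4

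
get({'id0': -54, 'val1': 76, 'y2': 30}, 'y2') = 30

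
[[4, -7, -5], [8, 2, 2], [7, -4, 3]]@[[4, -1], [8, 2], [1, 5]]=C[0][0] = (4)*(4) + (-7)*(8) + (-5)*(1) = -45
C[0][1] = (4)*(-1) + (-7)*(2) + (-5)*(5) = -43
C[1][0] = (8)*(4) + (2)*(8) + (2)*(1) = 50
C[1][1] = (8)*(-1) + (2)*(2) + (2)*(5) = 6
C[2][0] = (7)*(4) + (-4)*(8) + (3)*(1) = -1
C[2][1] = (7)*(-1) + (-4)*(2) + (3)*(5) = 0
= [[-45, -43], [50, 6], [-1, 0]]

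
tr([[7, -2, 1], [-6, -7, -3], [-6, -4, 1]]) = diagonal: 7 + (-7) + 1
= 1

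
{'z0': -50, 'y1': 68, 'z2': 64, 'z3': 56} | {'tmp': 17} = {'z0': -50, 'y1': 68, 'z2': 64, 'z3': 56, 'tmp': 17}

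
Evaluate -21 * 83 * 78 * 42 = -5710068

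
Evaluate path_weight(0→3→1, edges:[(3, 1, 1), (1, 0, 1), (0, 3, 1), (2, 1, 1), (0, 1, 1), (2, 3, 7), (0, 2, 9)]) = w(0→3)=1 + w(3→1)=1
= 2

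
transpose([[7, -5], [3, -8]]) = [[7, 3], [-5, -8]]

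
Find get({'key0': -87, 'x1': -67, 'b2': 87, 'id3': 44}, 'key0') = -87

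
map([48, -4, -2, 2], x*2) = [96, -8, -4, 4]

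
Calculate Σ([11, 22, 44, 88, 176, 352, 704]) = 1397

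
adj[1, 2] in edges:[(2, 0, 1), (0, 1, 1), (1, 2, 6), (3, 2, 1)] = 6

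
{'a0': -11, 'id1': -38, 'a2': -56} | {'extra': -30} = {'a0': -11, 'id1': -38, 'a2': -56, 'extra': -30}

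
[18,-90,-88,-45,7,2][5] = 2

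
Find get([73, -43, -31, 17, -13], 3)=17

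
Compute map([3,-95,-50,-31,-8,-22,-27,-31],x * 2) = [6, -190, -100, -62, -16, -44, -54, -62]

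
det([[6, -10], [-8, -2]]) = -92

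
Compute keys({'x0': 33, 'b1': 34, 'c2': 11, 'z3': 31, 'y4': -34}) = ['x0', 'b1', 'c2', 'z3', 'y4']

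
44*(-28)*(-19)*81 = 1896048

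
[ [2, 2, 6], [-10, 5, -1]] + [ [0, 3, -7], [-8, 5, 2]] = [[2, 5, -1], [-18, 10, 1]]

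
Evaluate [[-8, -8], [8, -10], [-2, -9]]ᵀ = [[-8, 8, -2], [-8, -10, -9]]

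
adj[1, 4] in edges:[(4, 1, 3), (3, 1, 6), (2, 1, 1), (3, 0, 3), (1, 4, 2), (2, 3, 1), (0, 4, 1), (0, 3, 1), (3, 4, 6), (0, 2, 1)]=2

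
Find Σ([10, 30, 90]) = 130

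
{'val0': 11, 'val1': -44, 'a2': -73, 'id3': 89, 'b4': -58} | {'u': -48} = {'val0': 11, 'val1': -44, 'a2': -73, 'id3': 89, 'b4': -58, 'u': -48}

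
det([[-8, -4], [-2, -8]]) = 56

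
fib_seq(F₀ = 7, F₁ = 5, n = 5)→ [7, 5, 12, 17, 29]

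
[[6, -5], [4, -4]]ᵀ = [[6, 4], [-5, -4]]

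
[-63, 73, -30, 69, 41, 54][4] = 41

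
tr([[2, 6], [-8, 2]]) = diagonal: 2 + 2
= 4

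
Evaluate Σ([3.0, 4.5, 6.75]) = 14.25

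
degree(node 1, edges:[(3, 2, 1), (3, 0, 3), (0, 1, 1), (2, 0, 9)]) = incident: (0,1)
= 1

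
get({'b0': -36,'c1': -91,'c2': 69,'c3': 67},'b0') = -36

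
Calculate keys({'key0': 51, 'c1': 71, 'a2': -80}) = ['key0', 'c1', 'a2']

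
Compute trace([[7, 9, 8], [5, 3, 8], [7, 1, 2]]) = diagonal: 7 + 3 + 2
= 12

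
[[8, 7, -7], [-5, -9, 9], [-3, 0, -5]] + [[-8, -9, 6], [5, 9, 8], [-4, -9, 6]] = [[0, -2, -1], [0, 0, 17], [-7, -9, 1]]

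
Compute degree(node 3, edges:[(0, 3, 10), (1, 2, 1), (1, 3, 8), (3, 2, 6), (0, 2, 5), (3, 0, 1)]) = 4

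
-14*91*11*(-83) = 1163162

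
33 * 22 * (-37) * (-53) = 1423686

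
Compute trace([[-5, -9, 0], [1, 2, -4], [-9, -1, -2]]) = -5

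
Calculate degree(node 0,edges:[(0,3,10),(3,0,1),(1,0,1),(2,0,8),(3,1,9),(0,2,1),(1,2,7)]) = incident: (0,3), (3,0), (1,0), (2,0), (0,2)
= 5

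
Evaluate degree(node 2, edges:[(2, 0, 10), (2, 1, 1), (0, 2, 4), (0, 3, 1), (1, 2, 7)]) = 4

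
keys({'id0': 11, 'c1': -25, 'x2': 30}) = ['id0', 'c1', 'x2']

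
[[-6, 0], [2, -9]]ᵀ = [[-6, 2], [0, -9]]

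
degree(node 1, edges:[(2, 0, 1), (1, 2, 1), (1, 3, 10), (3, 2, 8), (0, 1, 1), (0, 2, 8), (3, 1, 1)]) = incident: (1,2), (1,3), (0,1), (3,1)
= 4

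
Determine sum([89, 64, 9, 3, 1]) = 166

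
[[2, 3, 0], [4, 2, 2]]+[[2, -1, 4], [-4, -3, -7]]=[[4, 2, 4], [0, -1, -5]]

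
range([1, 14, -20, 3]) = 34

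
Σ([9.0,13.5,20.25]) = 9.0 + 13.5 + 20.25
= 42.75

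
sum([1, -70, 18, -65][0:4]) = slice → [1, -70, 18, -65]
1 + (-70) + 18 + (-65)
= -116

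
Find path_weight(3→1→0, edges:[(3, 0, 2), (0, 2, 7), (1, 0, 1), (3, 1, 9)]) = w(3→1)=9 + w(1→0)=1
= 10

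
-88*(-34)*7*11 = 230384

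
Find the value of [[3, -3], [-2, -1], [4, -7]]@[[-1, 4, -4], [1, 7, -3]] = [[-6, -9, -3], [1, -15, 11], [-11, -33, 5]]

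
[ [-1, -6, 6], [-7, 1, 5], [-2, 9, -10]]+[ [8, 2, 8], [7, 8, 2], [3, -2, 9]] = [[7, -4, 14], [0, 9, 7], [1, 7, -1]]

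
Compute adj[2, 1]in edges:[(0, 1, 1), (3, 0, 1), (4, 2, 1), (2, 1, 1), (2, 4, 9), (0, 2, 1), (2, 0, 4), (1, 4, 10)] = 1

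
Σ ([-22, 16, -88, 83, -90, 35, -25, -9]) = -100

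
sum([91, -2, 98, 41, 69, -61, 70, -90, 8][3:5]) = 110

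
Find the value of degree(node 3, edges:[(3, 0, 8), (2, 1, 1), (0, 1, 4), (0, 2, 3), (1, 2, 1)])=1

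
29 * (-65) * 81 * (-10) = 1526850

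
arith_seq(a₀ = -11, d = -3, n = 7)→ [-11, -14, -17, -20, -23, -26, -29]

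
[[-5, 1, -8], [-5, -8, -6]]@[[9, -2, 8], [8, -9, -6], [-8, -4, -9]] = [[27, 33, 26], [-61, 106, 62]]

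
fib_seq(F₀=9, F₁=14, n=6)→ [9, 14, 23, 37, 60, 97]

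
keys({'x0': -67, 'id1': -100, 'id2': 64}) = ['x0', 'id1', 'id2']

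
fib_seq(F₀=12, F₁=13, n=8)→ [12, 13, 25, 38, 63, 101, 164, 265]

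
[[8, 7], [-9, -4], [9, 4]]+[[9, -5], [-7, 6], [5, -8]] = [[17, 2], [-16, 2], [14, -4]]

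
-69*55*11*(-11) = 459195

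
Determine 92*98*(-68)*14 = -8583232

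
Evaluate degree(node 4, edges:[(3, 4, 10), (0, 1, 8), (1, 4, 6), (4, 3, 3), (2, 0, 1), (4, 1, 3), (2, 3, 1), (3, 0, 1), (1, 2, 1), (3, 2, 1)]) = incident: (3,4), (1,4), (4,3), (4,1)
= 4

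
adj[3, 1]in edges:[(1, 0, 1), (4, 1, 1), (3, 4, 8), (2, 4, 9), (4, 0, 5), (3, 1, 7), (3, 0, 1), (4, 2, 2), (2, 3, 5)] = 7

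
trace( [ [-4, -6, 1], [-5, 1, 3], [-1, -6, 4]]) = 1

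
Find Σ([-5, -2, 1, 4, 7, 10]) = (-5) + (-2) + 1 + 4 + 7 + 10
= 15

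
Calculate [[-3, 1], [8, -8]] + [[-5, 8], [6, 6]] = [[-8, 9], [14, -2]]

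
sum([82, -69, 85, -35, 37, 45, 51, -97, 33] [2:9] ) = 119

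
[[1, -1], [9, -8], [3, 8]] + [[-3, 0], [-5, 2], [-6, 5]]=[[-2, -1], [4, -6], [-3, 13]]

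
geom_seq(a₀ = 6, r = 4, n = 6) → [6, 24, 96, 384, 1536, 6144]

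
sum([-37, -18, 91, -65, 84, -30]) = (-37) + (-18) + 91 + (-65) + 84 + (-30)
= 25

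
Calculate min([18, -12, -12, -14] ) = -14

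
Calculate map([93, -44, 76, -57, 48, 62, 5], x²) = [8649, 1936, 5776, 3249, 2304, 3844, 25]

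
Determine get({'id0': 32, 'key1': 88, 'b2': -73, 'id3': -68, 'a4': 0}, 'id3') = -68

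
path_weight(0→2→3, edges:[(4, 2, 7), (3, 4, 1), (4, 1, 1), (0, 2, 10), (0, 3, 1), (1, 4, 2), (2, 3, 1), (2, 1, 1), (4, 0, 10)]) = 11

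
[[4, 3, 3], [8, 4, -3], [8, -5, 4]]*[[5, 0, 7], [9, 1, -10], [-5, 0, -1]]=[[32, 3, -5], [91, 4, 19], [-25, -5, 102]]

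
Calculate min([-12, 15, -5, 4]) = -12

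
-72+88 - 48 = -32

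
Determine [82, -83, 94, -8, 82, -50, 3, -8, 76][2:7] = [94, -8, 82, -50, 3]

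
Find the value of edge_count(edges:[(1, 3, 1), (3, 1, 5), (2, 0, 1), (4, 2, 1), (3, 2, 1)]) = 5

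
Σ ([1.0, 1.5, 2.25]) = 4.75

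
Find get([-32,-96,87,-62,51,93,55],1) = -96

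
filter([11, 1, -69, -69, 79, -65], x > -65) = keep x where x > -65: 11✓, 1✓, -69✗, -69✗, 79✓, -65✗
= [11, 1, 79]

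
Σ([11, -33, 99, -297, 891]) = 671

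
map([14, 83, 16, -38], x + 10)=[24, 93, 26, -28]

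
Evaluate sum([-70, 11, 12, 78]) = (-70) + 11 + 12 + 78
= 31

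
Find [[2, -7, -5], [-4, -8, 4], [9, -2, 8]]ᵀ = [[2, -4, 9], [-7, -8, -2], [-5, 4, 8]]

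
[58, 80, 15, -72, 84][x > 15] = [58, 80, 84]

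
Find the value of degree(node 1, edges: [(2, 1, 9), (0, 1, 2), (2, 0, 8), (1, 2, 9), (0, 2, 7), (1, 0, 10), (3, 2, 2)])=4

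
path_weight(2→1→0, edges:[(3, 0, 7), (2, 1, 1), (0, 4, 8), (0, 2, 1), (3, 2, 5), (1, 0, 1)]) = w(2→1)=1 + w(1→0)=1
= 2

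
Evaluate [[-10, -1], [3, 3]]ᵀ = [[-10, 3], [-1, 3]]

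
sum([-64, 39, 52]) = 27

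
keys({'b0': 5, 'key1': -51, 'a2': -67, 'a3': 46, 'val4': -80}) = ['b0', 'key1', 'a2', 'a3', 'val4']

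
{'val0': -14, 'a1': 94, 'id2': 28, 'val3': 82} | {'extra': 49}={'val0': -14, 'a1': 94, 'id2': 28, 'val3': 82, 'extra': 49}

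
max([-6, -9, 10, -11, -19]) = 10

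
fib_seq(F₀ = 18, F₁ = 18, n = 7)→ [18, 18, 36, 54, 90, 144, 234]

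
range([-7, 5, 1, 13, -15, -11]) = 28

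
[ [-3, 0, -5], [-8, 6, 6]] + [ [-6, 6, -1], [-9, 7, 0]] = [[-9, 6, -6], [-17, 13, 6]]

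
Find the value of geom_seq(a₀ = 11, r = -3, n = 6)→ [11, -33, 99, -297, 891, -2673]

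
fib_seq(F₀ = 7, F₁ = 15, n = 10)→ [7, 15, 22, 37, 59, 96, 155, 251, 406, 657]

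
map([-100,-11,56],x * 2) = [-200, -22, 112]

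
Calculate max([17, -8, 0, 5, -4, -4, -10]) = 17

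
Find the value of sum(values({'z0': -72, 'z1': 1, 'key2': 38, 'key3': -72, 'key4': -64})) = (-72) + 1 + 38 + (-72) + (-64)
= -169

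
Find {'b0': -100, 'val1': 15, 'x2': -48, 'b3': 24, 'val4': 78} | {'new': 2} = {'b0': -100, 'val1': 15, 'x2': -48, 'b3': 24, 'val4': 78, 'new': 2}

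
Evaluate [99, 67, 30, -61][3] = -61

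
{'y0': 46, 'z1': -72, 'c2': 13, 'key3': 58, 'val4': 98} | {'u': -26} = {'y0': 46, 'z1': -72, 'c2': 13, 'key3': 58, 'val4': 98, 'u': -26}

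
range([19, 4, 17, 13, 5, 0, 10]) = 19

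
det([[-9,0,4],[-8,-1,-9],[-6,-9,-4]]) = 957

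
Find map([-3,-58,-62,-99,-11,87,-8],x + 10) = [7, -48, -52, -89, -1, 97, 2]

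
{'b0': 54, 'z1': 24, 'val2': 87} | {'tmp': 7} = {'b0': 54, 'z1': 24, 'val2': 87, 'tmp': 7}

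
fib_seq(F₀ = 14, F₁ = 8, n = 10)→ [14, 8, 22, 30, 52, 82, 134, 216, 350, 566]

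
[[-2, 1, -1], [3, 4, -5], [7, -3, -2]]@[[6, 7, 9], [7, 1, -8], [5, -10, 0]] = [[-10, -3, -26], [21, 75, -5], [11, 66, 87]]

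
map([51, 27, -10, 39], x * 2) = [102, 54, -20, 78]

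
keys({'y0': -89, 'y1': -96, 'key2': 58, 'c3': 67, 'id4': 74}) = ['y0', 'y1', 'key2', 'c3', 'id4']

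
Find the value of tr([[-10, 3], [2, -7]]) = diagonal: (-10) + (-7)
= -17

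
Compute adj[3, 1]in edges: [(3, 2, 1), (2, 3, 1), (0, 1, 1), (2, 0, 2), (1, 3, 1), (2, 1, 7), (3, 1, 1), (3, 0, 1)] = 1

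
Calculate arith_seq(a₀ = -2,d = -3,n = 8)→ a_0 = -2 + 0*-3 = -2
a_1 = -2 + 1*-3 = -5
a_2 = -2 + 2*-3 = -8
...
= [-2, -5, -8, -11, -14, -17, -20, -23]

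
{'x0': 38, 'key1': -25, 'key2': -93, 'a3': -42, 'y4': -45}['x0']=38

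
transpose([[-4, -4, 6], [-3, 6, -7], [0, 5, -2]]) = [[-4, -3, 0], [-4, 6, 5], [6, -7, -2]]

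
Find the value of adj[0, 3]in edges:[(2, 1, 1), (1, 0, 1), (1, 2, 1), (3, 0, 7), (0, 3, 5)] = 5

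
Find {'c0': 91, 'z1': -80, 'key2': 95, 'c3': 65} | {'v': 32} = {'c0': 91, 'z1': -80, 'key2': 95, 'c3': 65, 'v': 32}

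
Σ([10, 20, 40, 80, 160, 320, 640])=10 + 20 + 40 + 80 + 160 + 320 + 640
= 1270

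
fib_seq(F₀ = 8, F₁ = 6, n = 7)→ [8, 6, 14, 20, 34, 54, 88]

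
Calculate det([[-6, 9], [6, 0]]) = (-6)*(0) - (9)*(6)
= -54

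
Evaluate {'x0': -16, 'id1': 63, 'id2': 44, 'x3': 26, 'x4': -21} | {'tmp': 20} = {'x0': -16, 'id1': 63, 'id2': 44, 'x3': 26, 'x4': -21, 'tmp': 20}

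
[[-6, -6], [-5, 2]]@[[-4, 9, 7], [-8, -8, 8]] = [[72, -6, -90], [4, -61, -19]]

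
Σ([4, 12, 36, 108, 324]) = 4 + 12 + 36 + 108 + 324
= 484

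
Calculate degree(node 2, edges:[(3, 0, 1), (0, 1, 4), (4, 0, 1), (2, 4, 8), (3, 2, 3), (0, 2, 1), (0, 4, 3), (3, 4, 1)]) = incident: (2,4), (3,2), (0,2)
= 3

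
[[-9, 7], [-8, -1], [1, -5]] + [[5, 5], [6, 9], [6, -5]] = [[-4, 12], [-2, 8], [7, -10]]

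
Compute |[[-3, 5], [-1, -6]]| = 23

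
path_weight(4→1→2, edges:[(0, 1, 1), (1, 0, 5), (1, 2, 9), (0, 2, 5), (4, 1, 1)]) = w(4→1)=1 + w(1→2)=9
= 10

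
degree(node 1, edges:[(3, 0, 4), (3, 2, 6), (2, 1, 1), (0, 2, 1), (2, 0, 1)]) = incident: (2,1)
= 1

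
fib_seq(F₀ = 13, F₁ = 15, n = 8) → F_2 = F_1 + F_0 = 28
F_3 = F_2 + F_1 = 43
F_4 = F_3 + F_2 = 71
...
= [13, 15, 28, 43, 71, 114, 185, 299]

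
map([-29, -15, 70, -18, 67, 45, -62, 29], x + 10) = -29+10=-19, -15+10=-5, 70+10=80, -18+10=-8, 67+10=77, 45+10=55, -62+10=-52, 29+10=39
= [-19, -5, 80, -8, 77, 55, -52, 39]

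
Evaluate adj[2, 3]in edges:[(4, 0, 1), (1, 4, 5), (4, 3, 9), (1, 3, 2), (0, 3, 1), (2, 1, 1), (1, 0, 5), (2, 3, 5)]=5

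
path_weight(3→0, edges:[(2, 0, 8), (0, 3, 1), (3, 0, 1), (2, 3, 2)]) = 1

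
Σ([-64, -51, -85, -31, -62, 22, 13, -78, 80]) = -256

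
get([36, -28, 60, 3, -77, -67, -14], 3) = 3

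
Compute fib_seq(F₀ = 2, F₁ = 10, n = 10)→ [2, 10, 12, 22, 34, 56, 90, 146, 236, 382]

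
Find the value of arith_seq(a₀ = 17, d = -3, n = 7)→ a_0 = 17 + 0*-3 = 17
a_1 = 17 + 1*-3 = 14
a_2 = 17 + 2*-3 = 11
...
= [17, 14, 11, 8, 5, 2, -1]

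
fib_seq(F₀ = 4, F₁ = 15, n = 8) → F_2 = F_1 + F_0 = 19
F_3 = F_2 + F_1 = 34
F_4 = F_3 + F_2 = 53
...
= [4, 15, 19, 34, 53, 87, 140, 227]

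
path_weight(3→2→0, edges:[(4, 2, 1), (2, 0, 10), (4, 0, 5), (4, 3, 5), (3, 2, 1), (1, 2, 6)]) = w(3→2)=1 + w(2→0)=10
= 11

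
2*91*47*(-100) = -855400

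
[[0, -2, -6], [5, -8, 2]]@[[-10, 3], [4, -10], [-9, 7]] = [[46, -22], [-100, 109]]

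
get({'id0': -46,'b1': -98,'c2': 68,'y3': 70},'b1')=-98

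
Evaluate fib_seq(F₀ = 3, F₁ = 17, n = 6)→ F_2 = F_1 + F_0 = 20
F_3 = F_2 + F_1 = 37
F_4 = F_3 + F_2 = 57
...
= [3, 17, 20, 37, 57, 94]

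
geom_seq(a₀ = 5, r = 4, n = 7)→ [5, 20, 80, 320, 1280, 5120, 20480]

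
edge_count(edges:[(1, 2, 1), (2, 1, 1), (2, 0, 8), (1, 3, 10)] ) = 4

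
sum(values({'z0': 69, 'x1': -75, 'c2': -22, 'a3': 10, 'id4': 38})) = 20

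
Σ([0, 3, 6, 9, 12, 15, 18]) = 63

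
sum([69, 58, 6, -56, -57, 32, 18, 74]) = 69 + 58 + 6 + (-56) + (-57) + 32 + 18 + 74
= 144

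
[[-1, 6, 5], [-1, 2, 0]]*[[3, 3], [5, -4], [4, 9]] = [[47, 18], [7, -11]]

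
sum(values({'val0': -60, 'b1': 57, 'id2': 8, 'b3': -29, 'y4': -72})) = -96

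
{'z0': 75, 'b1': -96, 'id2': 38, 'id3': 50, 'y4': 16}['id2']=38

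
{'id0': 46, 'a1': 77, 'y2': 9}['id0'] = 46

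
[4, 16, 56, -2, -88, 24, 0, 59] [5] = 24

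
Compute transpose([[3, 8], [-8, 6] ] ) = [[3, -8], [8, 6]]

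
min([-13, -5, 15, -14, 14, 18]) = -14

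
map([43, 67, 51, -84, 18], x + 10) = [53, 77, 61, -74, 28]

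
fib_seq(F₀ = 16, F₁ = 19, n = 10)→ F_2 = F_1 + F_0 = 35
F_3 = F_2 + F_1 = 54
F_4 = F_3 + F_2 = 89
...
= [16, 19, 35, 54, 89, 143, 232, 375, 607, 982]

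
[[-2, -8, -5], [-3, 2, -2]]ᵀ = [[-2, -3], [-8, 2], [-5, -2]]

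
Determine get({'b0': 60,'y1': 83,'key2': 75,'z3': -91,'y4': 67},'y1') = 83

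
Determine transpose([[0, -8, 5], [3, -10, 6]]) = [[0, 3], [-8, -10], [5, 6]]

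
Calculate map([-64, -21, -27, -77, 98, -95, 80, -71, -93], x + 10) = -64+10=-54, -21+10=-11, -27+10=-17, -77+10=-67, 98+10=108, -95+10=-85, 80+10=90, -71+10=-61, -93+10=-83
= [-54, -11, -17, -67, 108, -85, 90, -61, -83]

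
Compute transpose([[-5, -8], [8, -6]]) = [[-5, 8], [-8, -6]]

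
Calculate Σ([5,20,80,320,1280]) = 5 + 20 + 80 + 320 + 1280
= 1705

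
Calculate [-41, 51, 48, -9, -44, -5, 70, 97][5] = -5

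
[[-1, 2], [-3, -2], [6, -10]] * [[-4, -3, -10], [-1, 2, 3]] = [[2, 7, 16], [14, 5, 24], [-14, -38, -90]]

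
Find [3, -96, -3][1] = -96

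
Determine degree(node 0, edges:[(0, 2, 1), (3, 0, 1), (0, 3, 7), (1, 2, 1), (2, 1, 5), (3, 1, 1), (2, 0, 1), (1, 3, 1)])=incident: (0,2), (3,0), (0,3), (2,0)
= 4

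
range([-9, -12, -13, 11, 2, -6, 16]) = 29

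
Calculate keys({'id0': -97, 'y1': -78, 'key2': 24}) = ['id0', 'y1', 'key2']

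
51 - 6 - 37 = 8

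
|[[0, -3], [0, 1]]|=(0)*(1) - (-3)*(0)
= 0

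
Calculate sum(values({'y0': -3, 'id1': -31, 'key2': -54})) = -88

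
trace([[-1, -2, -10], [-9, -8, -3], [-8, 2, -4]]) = -13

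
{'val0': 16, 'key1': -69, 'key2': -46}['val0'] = 16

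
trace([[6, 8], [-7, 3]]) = 9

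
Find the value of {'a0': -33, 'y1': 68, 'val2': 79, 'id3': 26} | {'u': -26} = {'a0': -33, 'y1': 68, 'val2': 79, 'id3': 26, 'u': -26}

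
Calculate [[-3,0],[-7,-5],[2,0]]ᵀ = [[-3, -7, 2], [0, -5, 0]]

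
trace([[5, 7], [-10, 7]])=12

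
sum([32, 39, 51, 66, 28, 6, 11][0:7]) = slice → [32, 39, 51, 66, 28, 6, 11]
32 + 39 + 51 + 66 + 28 + 6 + 11
= 233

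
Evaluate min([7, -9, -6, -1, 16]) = -9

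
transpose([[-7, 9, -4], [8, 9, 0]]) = [[-7, 8], [9, 9], [-4, 0]]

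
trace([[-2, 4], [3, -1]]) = -3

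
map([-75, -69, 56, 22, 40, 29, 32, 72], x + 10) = [-65, -59, 66, 32, 50, 39, 42, 82]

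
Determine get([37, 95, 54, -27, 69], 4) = 69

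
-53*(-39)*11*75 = 1705275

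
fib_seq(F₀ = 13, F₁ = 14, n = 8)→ [13, 14, 27, 41, 68, 109, 177, 286]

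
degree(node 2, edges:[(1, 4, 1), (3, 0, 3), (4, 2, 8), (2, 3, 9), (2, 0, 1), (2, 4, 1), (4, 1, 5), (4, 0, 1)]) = incident: (4,2), (2,3), (2,0), (2,4)
= 4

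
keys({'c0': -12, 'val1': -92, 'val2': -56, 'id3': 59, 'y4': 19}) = ['c0', 'val1', 'val2', 'id3', 'y4']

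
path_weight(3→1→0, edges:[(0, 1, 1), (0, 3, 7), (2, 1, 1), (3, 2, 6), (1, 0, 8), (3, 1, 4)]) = w(3→1)=4 + w(1→0)=8
= 12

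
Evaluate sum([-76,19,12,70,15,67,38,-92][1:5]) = slice → [19, 12, 70, 15]
19 + 12 + 70 + 15
= 116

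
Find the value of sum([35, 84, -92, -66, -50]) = -89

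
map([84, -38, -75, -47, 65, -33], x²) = [7056, 1444, 5625, 2209, 4225, 1089]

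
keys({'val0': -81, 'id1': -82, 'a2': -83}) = ['val0', 'id1', 'a2']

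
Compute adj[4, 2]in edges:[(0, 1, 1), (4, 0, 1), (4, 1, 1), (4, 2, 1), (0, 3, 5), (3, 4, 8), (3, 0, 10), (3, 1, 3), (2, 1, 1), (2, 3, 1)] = 1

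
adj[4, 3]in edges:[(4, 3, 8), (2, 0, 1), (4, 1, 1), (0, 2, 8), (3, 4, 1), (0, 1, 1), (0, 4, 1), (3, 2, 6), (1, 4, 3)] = 8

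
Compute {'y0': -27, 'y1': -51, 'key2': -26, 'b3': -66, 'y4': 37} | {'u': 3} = {'y0': -27, 'y1': -51, 'key2': -26, 'b3': -66, 'y4': 37, 'u': 3}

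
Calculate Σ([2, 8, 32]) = 42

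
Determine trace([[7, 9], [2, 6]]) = 13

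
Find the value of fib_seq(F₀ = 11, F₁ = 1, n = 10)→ [11, 1, 12, 13, 25, 38, 63, 101, 164, 265]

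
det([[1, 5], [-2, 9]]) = (1)*(9) - (5)*(-2)
= 19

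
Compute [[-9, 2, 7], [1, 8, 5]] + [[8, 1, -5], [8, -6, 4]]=[[-1, 3, 2], [9, 2, 9]]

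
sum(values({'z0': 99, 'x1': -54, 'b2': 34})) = 99 + (-54) + 34
= 79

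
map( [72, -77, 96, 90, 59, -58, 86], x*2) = [144, -154, 192, 180, 118, -116, 172]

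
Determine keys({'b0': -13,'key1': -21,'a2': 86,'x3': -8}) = ['b0', 'key1', 'a2', 'x3']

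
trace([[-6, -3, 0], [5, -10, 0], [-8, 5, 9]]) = diagonal: (-6) + (-10) + 9
= -7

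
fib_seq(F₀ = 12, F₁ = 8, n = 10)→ [12, 8, 20, 28, 48, 76, 124, 200, 324, 524]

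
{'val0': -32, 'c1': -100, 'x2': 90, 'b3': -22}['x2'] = 90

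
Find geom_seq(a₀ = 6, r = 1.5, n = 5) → [6.0, 9.0, 13.5, 20.25, 30.375]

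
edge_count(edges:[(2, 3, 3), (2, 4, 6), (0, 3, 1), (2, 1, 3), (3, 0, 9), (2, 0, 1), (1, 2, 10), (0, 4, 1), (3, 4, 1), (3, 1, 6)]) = 10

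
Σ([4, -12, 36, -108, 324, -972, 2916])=2188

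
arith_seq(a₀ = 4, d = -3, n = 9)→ a_0 = 4 + 0*-3 = 4
a_1 = 4 + 1*-3 = 1
a_2 = 4 + 2*-3 = -2
...
= [4, 1, -2, -5, -8, -11, -14, -17, -20]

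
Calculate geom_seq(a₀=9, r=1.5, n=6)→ a_0 = 9*1.5^0 = 9.0
a_1 = 9*1.5^1 = 13.5
a_2 = 9*1.5^2 = 20.25
...
= [9.0, 13.5, 20.25, 30.375, 45.5625, 68.34375]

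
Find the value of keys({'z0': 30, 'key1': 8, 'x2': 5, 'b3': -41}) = ['z0', 'key1', 'x2', 'b3']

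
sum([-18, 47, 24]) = (-18) + 47 + 24
= 53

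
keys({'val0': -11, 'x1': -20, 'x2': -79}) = ['val0', 'x1', 'x2']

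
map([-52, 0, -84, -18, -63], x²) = [2704, 0, 7056, 324, 3969]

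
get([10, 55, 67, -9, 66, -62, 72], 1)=55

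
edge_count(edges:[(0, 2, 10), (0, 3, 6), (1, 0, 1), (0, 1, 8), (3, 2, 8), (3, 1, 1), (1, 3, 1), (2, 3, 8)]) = 8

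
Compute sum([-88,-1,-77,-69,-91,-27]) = (-88) + (-1) + (-77) + (-69) + (-91) + (-27)
= -353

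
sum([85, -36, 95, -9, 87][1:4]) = slice → [-36, 95, -9]
(-36) + 95 + (-9)
= 50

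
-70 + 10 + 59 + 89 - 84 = 4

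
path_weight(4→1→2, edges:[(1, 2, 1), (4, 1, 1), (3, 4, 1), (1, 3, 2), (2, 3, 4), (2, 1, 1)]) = 2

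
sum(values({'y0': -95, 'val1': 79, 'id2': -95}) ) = (-95) + 79 + (-95)
= -111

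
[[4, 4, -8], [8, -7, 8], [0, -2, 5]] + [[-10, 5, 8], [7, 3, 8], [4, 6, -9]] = [[-6, 9, 0], [15, -4, 16], [4, 4, -4]]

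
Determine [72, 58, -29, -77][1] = 58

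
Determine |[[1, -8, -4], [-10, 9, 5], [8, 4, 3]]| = (1)*(1)*det([[9, 5], [4, 3]]) + (-1)*(-8)*det([[-10, 5], [8, 3]]) + (1)*(-4)*det([[-10, 9], [8, 4]])
= 7 + -560 + 448
= -105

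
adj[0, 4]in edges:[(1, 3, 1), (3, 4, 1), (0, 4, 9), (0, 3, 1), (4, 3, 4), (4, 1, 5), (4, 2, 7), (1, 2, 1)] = 9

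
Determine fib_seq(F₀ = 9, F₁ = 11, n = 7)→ [9, 11, 20, 31, 51, 82, 133]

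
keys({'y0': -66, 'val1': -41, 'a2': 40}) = ['y0', 'val1', 'a2']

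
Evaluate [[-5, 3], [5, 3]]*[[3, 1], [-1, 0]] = [[-18, -5], [12, 5]]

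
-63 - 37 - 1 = -101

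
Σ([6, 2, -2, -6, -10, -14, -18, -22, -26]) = -90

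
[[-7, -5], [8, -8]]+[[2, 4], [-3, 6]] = [[-5, -1], [5, -2]]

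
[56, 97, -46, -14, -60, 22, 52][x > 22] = keep x where x > 22: 56✓, 97✓, -46✗, -14✗, -60✗, 22✗, 52✓
= [56, 97, 52]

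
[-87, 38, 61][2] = 61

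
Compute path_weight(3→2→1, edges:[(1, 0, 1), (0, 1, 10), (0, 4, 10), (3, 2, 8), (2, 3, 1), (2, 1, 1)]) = 9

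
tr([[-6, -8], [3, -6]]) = diagonal: (-6) + (-6)
= -12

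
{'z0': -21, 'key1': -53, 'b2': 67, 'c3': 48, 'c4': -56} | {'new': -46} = {'z0': -21, 'key1': -53, 'b2': 67, 'c3': 48, 'c4': -56, 'new': -46}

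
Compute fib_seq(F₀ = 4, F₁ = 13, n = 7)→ [4, 13, 17, 30, 47, 77, 124]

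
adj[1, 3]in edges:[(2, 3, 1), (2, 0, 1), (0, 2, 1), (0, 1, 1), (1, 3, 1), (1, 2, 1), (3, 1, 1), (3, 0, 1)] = 1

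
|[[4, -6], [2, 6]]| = 36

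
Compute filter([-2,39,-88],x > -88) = [-2, 39]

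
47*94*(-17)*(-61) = 4581466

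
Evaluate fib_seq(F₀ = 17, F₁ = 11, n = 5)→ F_2 = F_1 + F_0 = 28
F_3 = F_2 + F_1 = 39
F_4 = F_3 + F_2 = 67
= [17, 11, 28, 39, 67]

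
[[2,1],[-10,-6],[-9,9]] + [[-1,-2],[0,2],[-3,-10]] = [[1, -1], [-10, -4], [-12, -1]]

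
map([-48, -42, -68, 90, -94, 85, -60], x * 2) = -48*2=-96, -42*2=-84, -68*2=-136, 90*2=180, -94*2=-188, 85*2=170, -60*2=-120
= [-96, -84, -136, 180, -188, 170, -120]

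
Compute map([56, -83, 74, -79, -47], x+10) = [66, -73, 84, -69, -37]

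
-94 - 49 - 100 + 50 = -193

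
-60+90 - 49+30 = 11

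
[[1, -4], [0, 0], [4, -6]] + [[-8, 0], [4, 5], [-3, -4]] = [[-7, -4], [4, 5], [1, -10]]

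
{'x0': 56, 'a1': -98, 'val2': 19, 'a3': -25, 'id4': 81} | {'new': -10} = {'x0': 56, 'a1': -98, 'val2': 19, 'a3': -25, 'id4': 81, 'new': -10}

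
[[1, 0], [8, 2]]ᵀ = [[1, 8], [0, 2]]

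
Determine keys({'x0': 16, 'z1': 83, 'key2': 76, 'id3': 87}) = ['x0', 'z1', 'key2', 'id3']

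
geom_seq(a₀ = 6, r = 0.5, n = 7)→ [6.0, 3.0, 1.5, 0.75, 0.375, 0.1875, 0.09375]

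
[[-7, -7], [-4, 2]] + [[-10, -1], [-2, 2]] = [[-17, -8], [-6, 4]]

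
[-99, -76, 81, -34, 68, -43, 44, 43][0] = -99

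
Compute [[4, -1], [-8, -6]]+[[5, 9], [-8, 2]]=[[9, 8], [-16, -4]]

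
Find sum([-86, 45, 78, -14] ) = (-86) + 45 + 78 + (-14)
= 23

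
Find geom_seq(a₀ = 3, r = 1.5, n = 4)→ [3.0, 4.5, 6.75, 10.125]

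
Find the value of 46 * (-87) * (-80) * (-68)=-21770880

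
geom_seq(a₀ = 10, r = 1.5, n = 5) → [10.0, 15.0, 22.5, 33.75, 50.625]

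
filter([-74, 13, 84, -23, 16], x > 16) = keep x where x > 16: -74✗, 13✗, 84✓, -23✗, 16✗
= [84]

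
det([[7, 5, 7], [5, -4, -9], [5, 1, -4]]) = (1)*(7)*det([[-4, -9], [1, -4]]) + (-1)*(5)*det([[5, -9], [5, -4]]) + (1)*(7)*det([[5, -4], [5, 1]])
= 175 + -125 + 175
= 225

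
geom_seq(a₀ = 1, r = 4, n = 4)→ [1, 4, 16, 64]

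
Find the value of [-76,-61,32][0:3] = [-76, -61, 32]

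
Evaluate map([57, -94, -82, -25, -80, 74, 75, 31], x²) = (57)²=3249, (-94)²=8836, (-82)²=6724, (-25)²=625, (-80)²=6400, (74)²=5476, (75)²=5625, (31)²=961
= [3249, 8836, 6724, 625, 6400, 5476, 5625, 961]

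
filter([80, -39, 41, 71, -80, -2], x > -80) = [80, -39, 41, 71, -2]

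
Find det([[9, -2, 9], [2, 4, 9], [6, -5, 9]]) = 351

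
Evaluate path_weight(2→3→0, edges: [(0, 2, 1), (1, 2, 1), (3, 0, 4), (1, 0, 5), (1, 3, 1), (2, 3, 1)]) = 5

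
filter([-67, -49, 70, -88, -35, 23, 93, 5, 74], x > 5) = [70, 23, 93, 74]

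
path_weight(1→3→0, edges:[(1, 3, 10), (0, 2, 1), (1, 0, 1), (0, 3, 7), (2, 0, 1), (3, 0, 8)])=18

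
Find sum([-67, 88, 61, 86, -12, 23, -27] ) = 152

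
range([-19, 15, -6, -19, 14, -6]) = 34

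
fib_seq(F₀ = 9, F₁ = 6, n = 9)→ F_2 = F_1 + F_0 = 15
F_3 = F_2 + F_1 = 21
F_4 = F_3 + F_2 = 36
...
= [9, 6, 15, 21, 36, 57, 93, 150, 243]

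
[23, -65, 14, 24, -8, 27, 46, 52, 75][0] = 23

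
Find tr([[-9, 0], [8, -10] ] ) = -19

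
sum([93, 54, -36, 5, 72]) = 93 + 54 + (-36) + 5 + 72
= 188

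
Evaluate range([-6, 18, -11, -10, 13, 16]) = 29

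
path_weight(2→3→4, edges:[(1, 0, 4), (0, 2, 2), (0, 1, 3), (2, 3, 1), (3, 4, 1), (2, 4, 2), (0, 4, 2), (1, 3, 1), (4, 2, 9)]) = w(2→3)=1 + w(3→4)=1
= 2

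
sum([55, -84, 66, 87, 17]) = 55 + (-84) + 66 + 87 + 17
= 141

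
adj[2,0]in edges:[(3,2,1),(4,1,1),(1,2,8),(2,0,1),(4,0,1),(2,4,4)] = 1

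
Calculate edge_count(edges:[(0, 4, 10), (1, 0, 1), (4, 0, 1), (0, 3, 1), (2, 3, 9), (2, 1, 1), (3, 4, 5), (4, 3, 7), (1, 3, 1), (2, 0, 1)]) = 10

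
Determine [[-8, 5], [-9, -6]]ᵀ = [[-8, -9], [5, -6]]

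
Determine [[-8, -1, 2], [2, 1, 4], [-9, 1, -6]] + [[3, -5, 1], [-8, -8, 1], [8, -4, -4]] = [[-5, -6, 3], [-6, -7, 5], [-1, -3, -10]]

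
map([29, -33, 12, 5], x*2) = 29*2=58, -33*2=-66, 12*2=24, 5*2=10
= [58, -66, 24, 10]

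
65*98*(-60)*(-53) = 20256600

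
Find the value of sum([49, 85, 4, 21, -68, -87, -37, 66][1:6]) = -45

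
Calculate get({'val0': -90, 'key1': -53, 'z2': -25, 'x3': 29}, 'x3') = 29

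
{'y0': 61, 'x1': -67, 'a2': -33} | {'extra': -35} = {'y0': 61, 'x1': -67, 'a2': -33, 'extra': -35}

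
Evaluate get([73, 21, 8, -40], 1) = 21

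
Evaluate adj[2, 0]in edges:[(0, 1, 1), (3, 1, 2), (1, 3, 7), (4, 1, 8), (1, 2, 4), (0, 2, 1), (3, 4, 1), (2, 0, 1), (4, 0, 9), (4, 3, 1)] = 1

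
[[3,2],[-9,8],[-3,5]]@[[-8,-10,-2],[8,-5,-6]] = C[0][0] = (3)*(-8) + (2)*(8) = -8
C[0][1] = (3)*(-10) + (2)*(-5) = -40
C[0][2] = (3)*(-2) + (2)*(-6) = -18
C[1][0] = (-9)*(-8) + (8)*(8) = 136
C[1][1] = (-9)*(-10) + (8)*(-5) = 50
C[1][2] = (-9)*(-2) + (8)*(-6) = -30
... (3 more cells)
= [[-8, -40, -18], [136, 50, -30], [64, 5, -24]]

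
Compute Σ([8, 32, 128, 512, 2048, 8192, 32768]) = 43688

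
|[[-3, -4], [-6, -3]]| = (-3)*(-3) - (-4)*(-6)
= -15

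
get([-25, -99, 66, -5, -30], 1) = -99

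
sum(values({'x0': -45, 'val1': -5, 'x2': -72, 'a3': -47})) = -169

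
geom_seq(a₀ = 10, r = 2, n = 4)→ a_0 = 10*2^0 = 10
a_1 = 10*2^1 = 20
a_2 = 10*2^2 = 40
...
= [10, 20, 40, 80]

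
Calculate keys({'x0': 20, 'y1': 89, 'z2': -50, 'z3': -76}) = ['x0', 'y1', 'z2', 'z3']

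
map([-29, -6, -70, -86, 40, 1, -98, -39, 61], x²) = [841, 36, 4900, 7396, 1600, 1, 9604, 1521, 3721]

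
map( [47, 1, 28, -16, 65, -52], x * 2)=47*2=94, 1*2=2, 28*2=56, -16*2=-32, 65*2=130, -52*2=-104
= [94, 2, 56, -32, 130, -104]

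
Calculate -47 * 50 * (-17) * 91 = 3635450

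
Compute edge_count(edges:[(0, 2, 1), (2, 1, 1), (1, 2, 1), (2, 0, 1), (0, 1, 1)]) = 5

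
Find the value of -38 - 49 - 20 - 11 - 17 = -135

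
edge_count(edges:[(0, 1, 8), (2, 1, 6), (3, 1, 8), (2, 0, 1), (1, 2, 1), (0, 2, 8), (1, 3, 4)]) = 7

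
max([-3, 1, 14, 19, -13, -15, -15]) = 19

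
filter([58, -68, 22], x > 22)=[58]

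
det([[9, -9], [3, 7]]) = 90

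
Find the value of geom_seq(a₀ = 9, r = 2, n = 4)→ a_0 = 9*2^0 = 9
a_1 = 9*2^1 = 18
a_2 = 9*2^2 = 36
...
= [9, 18, 36, 72]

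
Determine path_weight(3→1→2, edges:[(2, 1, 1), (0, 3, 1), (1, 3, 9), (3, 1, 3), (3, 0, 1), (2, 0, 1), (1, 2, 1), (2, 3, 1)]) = w(3→1)=3 + w(1→2)=1
= 4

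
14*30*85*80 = 2856000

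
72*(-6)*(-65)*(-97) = -2723760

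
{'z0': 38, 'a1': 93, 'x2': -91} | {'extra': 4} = {'z0': 38, 'a1': 93, 'x2': -91, 'extra': 4}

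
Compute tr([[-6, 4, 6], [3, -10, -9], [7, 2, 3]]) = diagonal: (-6) + (-10) + 3
= -13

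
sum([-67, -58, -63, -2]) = -190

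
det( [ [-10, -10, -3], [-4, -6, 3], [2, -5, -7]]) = -446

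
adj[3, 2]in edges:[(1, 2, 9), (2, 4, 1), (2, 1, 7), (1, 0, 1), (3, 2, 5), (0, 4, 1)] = 5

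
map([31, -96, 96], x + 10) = 31+10=41, -96+10=-86, 96+10=106
= [41, -86, 106]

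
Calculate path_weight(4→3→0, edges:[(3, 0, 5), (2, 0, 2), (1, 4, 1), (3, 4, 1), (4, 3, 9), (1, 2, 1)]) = 14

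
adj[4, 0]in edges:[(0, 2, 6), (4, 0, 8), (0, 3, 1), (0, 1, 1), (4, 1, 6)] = 8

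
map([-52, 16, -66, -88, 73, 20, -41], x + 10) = [-42, 26, -56, -78, 83, 30, -31]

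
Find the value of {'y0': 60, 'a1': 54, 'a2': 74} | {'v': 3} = {'y0': 60, 'a1': 54, 'a2': 74, 'v': 3}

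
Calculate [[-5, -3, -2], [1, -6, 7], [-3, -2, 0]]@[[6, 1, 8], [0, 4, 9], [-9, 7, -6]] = [[-12, -31, -55], [-57, 26, -88], [-18, -11, -42]]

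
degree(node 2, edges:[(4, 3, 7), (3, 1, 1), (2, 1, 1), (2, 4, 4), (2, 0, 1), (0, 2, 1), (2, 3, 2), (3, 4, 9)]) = 5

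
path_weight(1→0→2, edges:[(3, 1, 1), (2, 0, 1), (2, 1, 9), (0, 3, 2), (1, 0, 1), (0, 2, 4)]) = w(1→0)=1 + w(0→2)=4
= 5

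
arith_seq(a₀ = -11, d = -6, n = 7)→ [-11, -17, -23, -29, -35, -41, -47]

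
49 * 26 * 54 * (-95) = -6535620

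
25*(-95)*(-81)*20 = 3847500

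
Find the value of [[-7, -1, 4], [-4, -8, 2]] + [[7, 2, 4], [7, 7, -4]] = [[0, 1, 8], [3, -1, -2]]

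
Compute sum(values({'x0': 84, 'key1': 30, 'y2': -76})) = 84 + 30 + (-76)
= 38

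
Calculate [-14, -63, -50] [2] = -50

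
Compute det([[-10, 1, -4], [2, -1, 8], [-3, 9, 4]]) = (1)*(-10)*det([[-1, 8], [9, 4]]) + (-1)*(1)*det([[2, 8], [-3, 4]]) + (1)*(-4)*det([[2, -1], [-3, 9]])
= 760 + -32 + -60
= 668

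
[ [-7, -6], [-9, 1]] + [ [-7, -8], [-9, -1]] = [[-14, -14], [-18, 0]]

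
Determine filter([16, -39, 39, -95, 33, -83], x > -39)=keep x where x > -39: 16✓, -39✗, 39✓, -95✗, 33✓, -83✗
= [16, 39, 33]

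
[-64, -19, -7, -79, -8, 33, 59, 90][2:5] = [-7, -79, -8]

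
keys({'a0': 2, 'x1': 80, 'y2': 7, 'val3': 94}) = ['a0', 'x1', 'y2', 'val3']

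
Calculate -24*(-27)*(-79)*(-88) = 4504896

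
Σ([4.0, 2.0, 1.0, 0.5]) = 7.5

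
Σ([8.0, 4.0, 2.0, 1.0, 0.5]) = 8.0 + 4.0 + 2.0 + 1.0 + 0.5
= 15.5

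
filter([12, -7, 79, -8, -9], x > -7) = [12, 79]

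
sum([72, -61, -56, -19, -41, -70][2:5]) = -116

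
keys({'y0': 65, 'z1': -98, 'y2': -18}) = ['y0', 'z1', 'y2']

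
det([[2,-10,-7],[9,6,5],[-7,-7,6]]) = (1)*(2)*det([[6, 5], [-7, 6]]) + (-1)*(-10)*det([[9, 5], [-7, 6]]) + (1)*(-7)*det([[9, 6], [-7, -7]])
= 142 + 890 + 147
= 1179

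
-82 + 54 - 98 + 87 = -39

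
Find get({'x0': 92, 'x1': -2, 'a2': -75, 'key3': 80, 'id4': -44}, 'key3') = 80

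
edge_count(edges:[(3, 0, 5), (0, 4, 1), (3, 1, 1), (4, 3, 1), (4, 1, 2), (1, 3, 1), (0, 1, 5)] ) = 7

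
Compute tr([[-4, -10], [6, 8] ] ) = diagonal: (-4) + 8
= 4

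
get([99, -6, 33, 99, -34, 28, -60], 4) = -34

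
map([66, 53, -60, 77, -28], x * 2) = 66*2=132, 53*2=106, -60*2=-120, 77*2=154, -28*2=-56
= [132, 106, -120, 154, -56]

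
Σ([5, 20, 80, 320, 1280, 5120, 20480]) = 5 + 20 + 80 + 320 + 1280 + 5120 + 20480
= 27305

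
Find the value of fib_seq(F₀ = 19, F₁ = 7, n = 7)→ F_2 = F_1 + F_0 = 26
F_3 = F_2 + F_1 = 33
F_4 = F_3 + F_2 = 59
...
= [19, 7, 26, 33, 59, 92, 151]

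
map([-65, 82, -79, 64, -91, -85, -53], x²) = (-65)²=4225, (82)²=6724, (-79)²=6241, (64)²=4096, (-91)²=8281, (-85)²=7225, (-53)²=2809
= [4225, 6724, 6241, 4096, 8281, 7225, 2809]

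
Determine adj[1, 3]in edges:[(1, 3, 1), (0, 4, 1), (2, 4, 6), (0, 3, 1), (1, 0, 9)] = 1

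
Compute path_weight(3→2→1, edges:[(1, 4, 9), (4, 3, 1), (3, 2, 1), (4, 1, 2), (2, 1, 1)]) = 2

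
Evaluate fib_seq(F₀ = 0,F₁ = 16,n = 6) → F_2 = F_1 + F_0 = 16
F_3 = F_2 + F_1 = 32
F_4 = F_3 + F_2 = 48
...
= [0, 16, 16, 32, 48, 80]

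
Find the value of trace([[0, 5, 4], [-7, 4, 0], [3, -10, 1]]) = diagonal: 0 + 4 + 1
= 5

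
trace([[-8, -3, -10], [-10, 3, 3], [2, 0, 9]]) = 4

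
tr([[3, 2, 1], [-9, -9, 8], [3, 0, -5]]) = -11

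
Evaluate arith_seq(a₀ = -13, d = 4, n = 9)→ a_0 = -13 + 0*4 = -13
a_1 = -13 + 1*4 = -9
a_2 = -13 + 2*4 = -5
...
= [-13, -9, -5, -1, 3, 7, 11, 15, 19]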